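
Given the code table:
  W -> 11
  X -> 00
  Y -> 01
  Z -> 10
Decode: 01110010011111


Decoding:
01 -> Y
11 -> W
00 -> X
10 -> Z
01 -> Y
11 -> W
11 -> W


Result: YWXZYWW


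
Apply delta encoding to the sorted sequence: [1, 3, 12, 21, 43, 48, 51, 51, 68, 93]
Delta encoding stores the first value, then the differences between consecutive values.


First value: 1
Deltas:
  3 - 1 = 2
  12 - 3 = 9
  21 - 12 = 9
  43 - 21 = 22
  48 - 43 = 5
  51 - 48 = 3
  51 - 51 = 0
  68 - 51 = 17
  93 - 68 = 25


Delta encoded: [1, 2, 9, 9, 22, 5, 3, 0, 17, 25]


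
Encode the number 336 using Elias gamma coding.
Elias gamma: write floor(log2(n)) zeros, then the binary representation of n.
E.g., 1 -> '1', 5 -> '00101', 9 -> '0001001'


num_bits = floor(log2(336)) + 1 = 9
leading_zeros = num_bits - 1 = 8
binary(336) = 101010000

Elias gamma(336) = '00000000' + '101010000' = 00000000101010000 (17 bits)


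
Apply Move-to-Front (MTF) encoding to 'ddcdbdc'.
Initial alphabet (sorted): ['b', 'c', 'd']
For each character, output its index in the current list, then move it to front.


MTF encoding:
'd': index 2 in ['b', 'c', 'd'] -> ['d', 'b', 'c']
'd': index 0 in ['d', 'b', 'c'] -> ['d', 'b', 'c']
'c': index 2 in ['d', 'b', 'c'] -> ['c', 'd', 'b']
'd': index 1 in ['c', 'd', 'b'] -> ['d', 'c', 'b']
'b': index 2 in ['d', 'c', 'b'] -> ['b', 'd', 'c']
'd': index 1 in ['b', 'd', 'c'] -> ['d', 'b', 'c']
'c': index 2 in ['d', 'b', 'c'] -> ['c', 'd', 'b']


Output: [2, 0, 2, 1, 2, 1, 2]


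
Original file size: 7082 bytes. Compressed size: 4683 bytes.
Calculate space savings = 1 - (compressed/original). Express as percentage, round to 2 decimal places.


ratio = compressed/original = 4683/7082 = 0.661254
savings = 1 - ratio = 1 - 0.661254 = 0.338746
as a percentage: 0.338746 * 100 = 33.87%

Space savings = 1 - 4683/7082 = 33.87%


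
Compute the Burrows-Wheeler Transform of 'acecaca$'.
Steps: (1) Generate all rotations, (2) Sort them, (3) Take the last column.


Rotations (sorted):
  0: $acecaca -> last char: a
  1: a$acecac -> last char: c
  2: aca$acec -> last char: c
  3: acecaca$ -> last char: $
  4: ca$aceca -> last char: a
  5: caca$ace -> last char: e
  6: cecaca$a -> last char: a
  7: ecaca$ac -> last char: c


BWT = acc$aeac


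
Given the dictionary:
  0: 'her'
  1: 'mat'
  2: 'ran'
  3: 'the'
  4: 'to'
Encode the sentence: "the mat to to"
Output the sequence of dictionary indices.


Look up each word in the dictionary:
  'the' -> 3
  'mat' -> 1
  'to' -> 4
  'to' -> 4

Encoded: [3, 1, 4, 4]


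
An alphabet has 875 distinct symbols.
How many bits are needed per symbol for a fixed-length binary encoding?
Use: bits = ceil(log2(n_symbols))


log2(875) = 9.7731
Bracket: 2^9 = 512 < 875 <= 2^10 = 1024
So ceil(log2(875)) = 10

bits = ceil(log2(875)) = ceil(9.7731) = 10 bits


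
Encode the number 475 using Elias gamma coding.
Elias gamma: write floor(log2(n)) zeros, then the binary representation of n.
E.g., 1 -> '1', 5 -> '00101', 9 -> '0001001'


num_bits = floor(log2(475)) + 1 = 9
leading_zeros = num_bits - 1 = 8
binary(475) = 111011011

Elias gamma(475) = '00000000' + '111011011' = 00000000111011011 (17 bits)


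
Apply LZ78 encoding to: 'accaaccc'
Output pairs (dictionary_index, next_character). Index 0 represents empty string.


LZ78 encoding steps:
Dictionary: {0: ''}
Step 1: w='' (idx 0), next='a' -> output (0, 'a'), add 'a' as idx 1
Step 2: w='' (idx 0), next='c' -> output (0, 'c'), add 'c' as idx 2
Step 3: w='c' (idx 2), next='a' -> output (2, 'a'), add 'ca' as idx 3
Step 4: w='a' (idx 1), next='c' -> output (1, 'c'), add 'ac' as idx 4
Step 5: w='c' (idx 2), next='c' -> output (2, 'c'), add 'cc' as idx 5


Encoded: [(0, 'a'), (0, 'c'), (2, 'a'), (1, 'c'), (2, 'c')]


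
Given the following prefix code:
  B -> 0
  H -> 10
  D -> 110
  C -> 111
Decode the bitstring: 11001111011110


Decoding step by step:
Bits 110 -> D
Bits 0 -> B
Bits 111 -> C
Bits 10 -> H
Bits 111 -> C
Bits 10 -> H


Decoded message: DBCHCH


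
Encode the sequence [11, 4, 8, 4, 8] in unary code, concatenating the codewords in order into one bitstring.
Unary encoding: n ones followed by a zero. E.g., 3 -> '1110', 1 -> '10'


Encode each number as n ones followed by a terminating 0:
  11 -> 111111111110 (12 bits)
  4 -> 11110 (5 bits)
  8 -> 111111110 (9 bits)
  4 -> 11110 (5 bits)
  8 -> 111111110 (9 bits)
Total length = 12 + 5 + 9 + 5 + 9 = 40 bits.

Unary([11, 4, 8, 4, 8]) = 1111111111101111011111111011110111111110 (40 bits)


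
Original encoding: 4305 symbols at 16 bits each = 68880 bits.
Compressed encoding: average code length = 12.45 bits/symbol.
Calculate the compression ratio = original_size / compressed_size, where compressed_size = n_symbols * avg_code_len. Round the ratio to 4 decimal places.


original_size = n_symbols * orig_bits = 4305 * 16 = 68880 bits
compressed_size = n_symbols * avg_code_len = 4305 * 12.45 = 53597.25 bits
ratio = original_size / compressed_size = 68880 / 53597.25 = 1.2851

Compression ratio = 1.2851


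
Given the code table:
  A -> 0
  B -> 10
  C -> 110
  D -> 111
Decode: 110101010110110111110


Decoding:
110 -> C
10 -> B
10 -> B
10 -> B
110 -> C
110 -> C
111 -> D
110 -> C


Result: CBBBCCDC


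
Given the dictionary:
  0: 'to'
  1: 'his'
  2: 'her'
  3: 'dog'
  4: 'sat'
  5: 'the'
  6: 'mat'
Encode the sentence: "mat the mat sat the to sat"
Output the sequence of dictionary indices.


Look up each word in the dictionary:
  'mat' -> 6
  'the' -> 5
  'mat' -> 6
  'sat' -> 4
  'the' -> 5
  'to' -> 0
  'sat' -> 4

Encoded: [6, 5, 6, 4, 5, 0, 4]


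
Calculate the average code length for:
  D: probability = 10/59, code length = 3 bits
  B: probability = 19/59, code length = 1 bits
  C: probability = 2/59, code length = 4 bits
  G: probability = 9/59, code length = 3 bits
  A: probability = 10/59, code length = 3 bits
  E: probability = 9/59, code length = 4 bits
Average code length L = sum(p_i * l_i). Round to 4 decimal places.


Weighted contributions p_i * l_i:
  D: (10/59) * 3 = 30/59
  B: (19/59) * 1 = 19/59
  C: (2/59) * 4 = 8/59
  G: (9/59) * 3 = 27/59
  A: (10/59) * 3 = 30/59
  E: (9/59) * 4 = 36/59
Sum = (30 + 19 + 8 + 27 + 30 + 36)/59 = 150/59

L = 150/59 = 2.5424 bits/symbol


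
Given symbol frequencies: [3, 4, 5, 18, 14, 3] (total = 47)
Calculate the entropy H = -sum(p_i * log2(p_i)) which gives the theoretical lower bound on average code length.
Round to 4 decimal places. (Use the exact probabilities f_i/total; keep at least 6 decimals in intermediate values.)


Per-symbol terms -p_i * log2(p_i) with p_i = f_i/47:
  p = 3/47 = 0.063830: log2(p) = -3.969626, -p*log2(p) = 0.253380
  p = 4/47 = 0.085106: log2(p) = -3.554589, -p*log2(p) = 0.302518
  p = 5/47 = 0.106383: log2(p) = -3.232661, -p*log2(p) = 0.343900
  p = 18/47 = 0.382979: log2(p) = -1.384664, -p*log2(p) = 0.530297
  p = 14/47 = 0.297872: log2(p) = -1.747234, -p*log2(p) = 0.520453
  p = 3/47 = 0.063830: log2(p) = -3.969626, -p*log2(p) = 0.253380
H = 0.253380 + 0.302518 + 0.343900 + 0.530297 + 0.520453 + 0.253380 = 2.203928

H = 2.2039 bits/symbol


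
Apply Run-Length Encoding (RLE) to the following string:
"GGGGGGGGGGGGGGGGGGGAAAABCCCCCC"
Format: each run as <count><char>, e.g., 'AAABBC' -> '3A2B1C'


Scanning runs left to right:
  i=0: run of 'G' x 19 -> '19G'
  i=19: run of 'A' x 4 -> '4A'
  i=23: run of 'B' x 1 -> '1B'
  i=24: run of 'C' x 6 -> '6C'

RLE = 19G4A1B6C


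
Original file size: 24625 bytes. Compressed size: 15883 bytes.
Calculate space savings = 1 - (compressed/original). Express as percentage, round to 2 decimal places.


ratio = compressed/original = 15883/24625 = 0.644995
savings = 1 - ratio = 1 - 0.644995 = 0.355005
as a percentage: 0.355005 * 100 = 35.5%

Space savings = 1 - 15883/24625 = 35.5%


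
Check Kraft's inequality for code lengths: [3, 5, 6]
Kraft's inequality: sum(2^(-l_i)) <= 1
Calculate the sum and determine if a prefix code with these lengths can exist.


Sum = 2^(-3) + 2^(-5) + 2^(-6)
    = 0.125 + 0.03125 + 0.015625
    = 11/64 = 0.171875
Since 0.171875 <= 1, Kraft's inequality IS satisfied.
A prefix code with these lengths CAN exist.

Kraft sum = 0.171875. Satisfied.


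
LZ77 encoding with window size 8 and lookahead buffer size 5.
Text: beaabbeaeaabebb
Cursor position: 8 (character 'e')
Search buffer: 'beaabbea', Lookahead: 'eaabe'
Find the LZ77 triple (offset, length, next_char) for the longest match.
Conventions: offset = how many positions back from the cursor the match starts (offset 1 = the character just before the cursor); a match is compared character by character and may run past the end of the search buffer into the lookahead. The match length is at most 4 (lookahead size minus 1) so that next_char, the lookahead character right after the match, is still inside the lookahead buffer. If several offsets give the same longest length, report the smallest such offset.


Try each offset into the search buffer:
  offset=1 (pos 7, char 'a'): match length 0
  offset=2 (pos 6, char 'e'): match length 2
  offset=3 (pos 5, char 'b'): match length 0
  offset=4 (pos 4, char 'b'): match length 0
  offset=5 (pos 3, char 'a'): match length 0
  offset=6 (pos 2, char 'a'): match length 0
  offset=7 (pos 1, char 'e'): match length 4
  offset=8 (pos 0, char 'b'): match length 0
Longest match has length 4 at offset 7.
next_char = character at position 8 + 4 = 12 -> 'e'

Best match: offset=7, length=4 (matching 'eaab' starting at position 1)
LZ77 triple: (7, 4, 'e')


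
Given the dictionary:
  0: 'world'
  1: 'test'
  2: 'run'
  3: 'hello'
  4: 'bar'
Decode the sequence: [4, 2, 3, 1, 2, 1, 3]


Look up each index in the dictionary:
  4 -> 'bar'
  2 -> 'run'
  3 -> 'hello'
  1 -> 'test'
  2 -> 'run'
  1 -> 'test'
  3 -> 'hello'

Decoded: "bar run hello test run test hello"


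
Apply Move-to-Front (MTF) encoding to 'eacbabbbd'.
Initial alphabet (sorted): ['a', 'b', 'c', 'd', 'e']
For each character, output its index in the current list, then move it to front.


MTF encoding:
'e': index 4 in ['a', 'b', 'c', 'd', 'e'] -> ['e', 'a', 'b', 'c', 'd']
'a': index 1 in ['e', 'a', 'b', 'c', 'd'] -> ['a', 'e', 'b', 'c', 'd']
'c': index 3 in ['a', 'e', 'b', 'c', 'd'] -> ['c', 'a', 'e', 'b', 'd']
'b': index 3 in ['c', 'a', 'e', 'b', 'd'] -> ['b', 'c', 'a', 'e', 'd']
'a': index 2 in ['b', 'c', 'a', 'e', 'd'] -> ['a', 'b', 'c', 'e', 'd']
'b': index 1 in ['a', 'b', 'c', 'e', 'd'] -> ['b', 'a', 'c', 'e', 'd']
'b': index 0 in ['b', 'a', 'c', 'e', 'd'] -> ['b', 'a', 'c', 'e', 'd']
'b': index 0 in ['b', 'a', 'c', 'e', 'd'] -> ['b', 'a', 'c', 'e', 'd']
'd': index 4 in ['b', 'a', 'c', 'e', 'd'] -> ['d', 'b', 'a', 'c', 'e']


Output: [4, 1, 3, 3, 2, 1, 0, 0, 4]


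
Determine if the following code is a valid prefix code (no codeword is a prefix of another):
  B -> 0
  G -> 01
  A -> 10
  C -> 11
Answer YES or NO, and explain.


Checking each pair (does one codeword prefix another?):
  B='0' vs G='01': prefix -- VIOLATION

NO -- this is NOT a valid prefix code. B (0) is a prefix of G (01).


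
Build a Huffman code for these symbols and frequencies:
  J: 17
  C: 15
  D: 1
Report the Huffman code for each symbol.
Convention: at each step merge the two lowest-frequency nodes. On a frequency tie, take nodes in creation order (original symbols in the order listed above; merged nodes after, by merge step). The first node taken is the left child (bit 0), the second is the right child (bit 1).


Huffman tree construction:
Step 1: Merge D(1) + C(15) = 16
Step 2: Merge (D+C)(16) + J(17) = 33
Read each symbol's code off the tree from the root (left child = 0, right child = 1).

Codes:
  J: 1 (length 1)
  C: 01 (length 2)
  D: 00 (length 2)
Average code length: 49/33 = 1.4848 bits/symbol


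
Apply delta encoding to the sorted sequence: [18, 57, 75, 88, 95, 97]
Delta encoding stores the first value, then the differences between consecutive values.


First value: 18
Deltas:
  57 - 18 = 39
  75 - 57 = 18
  88 - 75 = 13
  95 - 88 = 7
  97 - 95 = 2


Delta encoded: [18, 39, 18, 13, 7, 2]


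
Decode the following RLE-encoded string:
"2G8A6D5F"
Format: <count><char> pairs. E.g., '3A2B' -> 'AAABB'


Expanding each <count><char> pair:
  2G -> 'GG'
  8A -> 'AAAAAAAA'
  6D -> 'DDDDDD'
  5F -> 'FFFFF'

Decoded = GGAAAAAAAADDDDDDFFFFF


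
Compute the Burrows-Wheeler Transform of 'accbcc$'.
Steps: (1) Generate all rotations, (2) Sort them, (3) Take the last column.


Rotations (sorted):
  0: $accbcc -> last char: c
  1: accbcc$ -> last char: $
  2: bcc$acc -> last char: c
  3: c$accbc -> last char: c
  4: cbcc$ac -> last char: c
  5: cc$accb -> last char: b
  6: ccbcc$a -> last char: a


BWT = c$cccba


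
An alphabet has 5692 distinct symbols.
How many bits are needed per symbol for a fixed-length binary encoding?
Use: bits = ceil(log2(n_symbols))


log2(5692) = 12.4747
Bracket: 2^12 = 4096 < 5692 <= 2^13 = 8192
So ceil(log2(5692)) = 13

bits = ceil(log2(5692)) = ceil(12.4747) = 13 bits


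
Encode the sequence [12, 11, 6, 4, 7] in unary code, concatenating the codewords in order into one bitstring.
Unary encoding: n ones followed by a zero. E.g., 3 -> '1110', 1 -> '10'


Encode each number as n ones followed by a terminating 0:
  12 -> 1111111111110 (13 bits)
  11 -> 111111111110 (12 bits)
  6 -> 1111110 (7 bits)
  4 -> 11110 (5 bits)
  7 -> 11111110 (8 bits)
Total length = 13 + 12 + 7 + 5 + 8 = 45 bits.

Unary([12, 11, 6, 4, 7]) = 111111111111011111111111011111101111011111110 (45 bits)


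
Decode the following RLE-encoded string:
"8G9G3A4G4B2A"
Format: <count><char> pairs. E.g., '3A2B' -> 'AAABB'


Expanding each <count><char> pair:
  8G -> 'GGGGGGGG'
  9G -> 'GGGGGGGGG'
  3A -> 'AAA'
  4G -> 'GGGG'
  4B -> 'BBBB'
  2A -> 'AA'

Decoded = GGGGGGGGGGGGGGGGGAAAGGGGBBBBAA


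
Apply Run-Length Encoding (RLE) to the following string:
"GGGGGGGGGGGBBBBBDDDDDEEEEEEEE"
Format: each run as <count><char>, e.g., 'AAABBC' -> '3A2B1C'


Scanning runs left to right:
  i=0: run of 'G' x 11 -> '11G'
  i=11: run of 'B' x 5 -> '5B'
  i=16: run of 'D' x 5 -> '5D'
  i=21: run of 'E' x 8 -> '8E'

RLE = 11G5B5D8E


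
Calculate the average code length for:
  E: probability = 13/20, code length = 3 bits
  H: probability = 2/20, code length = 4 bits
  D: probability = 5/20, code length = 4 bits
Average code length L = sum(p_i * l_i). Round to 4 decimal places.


Weighted contributions p_i * l_i:
  E: (13/20) * 3 = 39/20
  H: (2/20) * 4 = 8/20
  D: (5/20) * 4 = 20/20
Sum = (39 + 8 + 20)/20 = 67/20

L = 67/20 = 3.3500 bits/symbol


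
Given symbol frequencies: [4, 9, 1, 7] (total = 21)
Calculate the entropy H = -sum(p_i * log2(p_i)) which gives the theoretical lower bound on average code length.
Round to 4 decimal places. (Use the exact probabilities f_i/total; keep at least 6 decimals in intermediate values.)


Per-symbol terms -p_i * log2(p_i) with p_i = f_i/21:
  p = 4/21 = 0.190476: log2(p) = -2.392317, -p*log2(p) = 0.455680
  p = 9/21 = 0.428571: log2(p) = -1.222392, -p*log2(p) = 0.523882
  p = 1/21 = 0.047619: log2(p) = -4.392317, -p*log2(p) = 0.209158
  p = 7/21 = 0.333333: log2(p) = -1.584963, -p*log2(p) = 0.528321
H = 0.455680 + 0.523882 + 0.209158 + 0.528321 = 1.717041

H = 1.717 bits/symbol


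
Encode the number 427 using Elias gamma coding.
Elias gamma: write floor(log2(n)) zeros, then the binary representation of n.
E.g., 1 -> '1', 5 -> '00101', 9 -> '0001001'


num_bits = floor(log2(427)) + 1 = 9
leading_zeros = num_bits - 1 = 8
binary(427) = 110101011

Elias gamma(427) = '00000000' + '110101011' = 00000000110101011 (17 bits)


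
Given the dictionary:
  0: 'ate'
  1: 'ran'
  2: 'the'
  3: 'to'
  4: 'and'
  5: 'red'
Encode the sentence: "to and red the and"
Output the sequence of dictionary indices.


Look up each word in the dictionary:
  'to' -> 3
  'and' -> 4
  'red' -> 5
  'the' -> 2
  'and' -> 4

Encoded: [3, 4, 5, 2, 4]


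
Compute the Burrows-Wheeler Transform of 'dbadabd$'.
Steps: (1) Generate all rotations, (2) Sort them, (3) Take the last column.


Rotations (sorted):
  0: $dbadabd -> last char: d
  1: abd$dbad -> last char: d
  2: adabd$db -> last char: b
  3: badabd$d -> last char: d
  4: bd$dbada -> last char: a
  5: d$dbadab -> last char: b
  6: dabd$dba -> last char: a
  7: dbadabd$ -> last char: $


BWT = ddbdaba$


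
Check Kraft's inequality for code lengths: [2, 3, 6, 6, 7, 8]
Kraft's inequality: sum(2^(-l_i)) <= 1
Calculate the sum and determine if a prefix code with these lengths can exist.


Sum = 2^(-2) + 2^(-3) + 2^(-6) + 2^(-6) + 2^(-7) + 2^(-8)
    = 0.25 + 0.125 + 0.015625 + 0.015625 + 0.0078125 + 0.00390625
    = 107/256 = 0.41796875
Since 0.41796875 <= 1, Kraft's inequality IS satisfied.
A prefix code with these lengths CAN exist.

Kraft sum = 0.41796875. Satisfied.


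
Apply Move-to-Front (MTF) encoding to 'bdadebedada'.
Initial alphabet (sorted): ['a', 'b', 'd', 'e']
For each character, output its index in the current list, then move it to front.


MTF encoding:
'b': index 1 in ['a', 'b', 'd', 'e'] -> ['b', 'a', 'd', 'e']
'd': index 2 in ['b', 'a', 'd', 'e'] -> ['d', 'b', 'a', 'e']
'a': index 2 in ['d', 'b', 'a', 'e'] -> ['a', 'd', 'b', 'e']
'd': index 1 in ['a', 'd', 'b', 'e'] -> ['d', 'a', 'b', 'e']
'e': index 3 in ['d', 'a', 'b', 'e'] -> ['e', 'd', 'a', 'b']
'b': index 3 in ['e', 'd', 'a', 'b'] -> ['b', 'e', 'd', 'a']
'e': index 1 in ['b', 'e', 'd', 'a'] -> ['e', 'b', 'd', 'a']
'd': index 2 in ['e', 'b', 'd', 'a'] -> ['d', 'e', 'b', 'a']
'a': index 3 in ['d', 'e', 'b', 'a'] -> ['a', 'd', 'e', 'b']
'd': index 1 in ['a', 'd', 'e', 'b'] -> ['d', 'a', 'e', 'b']
'a': index 1 in ['d', 'a', 'e', 'b'] -> ['a', 'd', 'e', 'b']


Output: [1, 2, 2, 1, 3, 3, 1, 2, 3, 1, 1]


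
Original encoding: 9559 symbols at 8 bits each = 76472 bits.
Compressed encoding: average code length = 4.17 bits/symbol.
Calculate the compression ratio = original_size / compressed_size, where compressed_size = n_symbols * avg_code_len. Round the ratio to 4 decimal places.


original_size = n_symbols * orig_bits = 9559 * 8 = 76472 bits
compressed_size = n_symbols * avg_code_len = 9559 * 4.17 = 39861.03 bits
ratio = original_size / compressed_size = 76472 / 39861.03 = 1.9185

Compression ratio = 1.9185


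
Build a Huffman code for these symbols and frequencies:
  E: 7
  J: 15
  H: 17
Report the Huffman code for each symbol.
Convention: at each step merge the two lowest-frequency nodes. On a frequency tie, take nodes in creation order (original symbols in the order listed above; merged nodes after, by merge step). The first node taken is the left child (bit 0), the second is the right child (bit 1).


Huffman tree construction:
Step 1: Merge E(7) + J(15) = 22
Step 2: Merge H(17) + (E+J)(22) = 39
Read each symbol's code off the tree from the root (left child = 0, right child = 1).

Codes:
  E: 10 (length 2)
  J: 11 (length 2)
  H: 0 (length 1)
Average code length: 61/39 = 1.5641 bits/symbol


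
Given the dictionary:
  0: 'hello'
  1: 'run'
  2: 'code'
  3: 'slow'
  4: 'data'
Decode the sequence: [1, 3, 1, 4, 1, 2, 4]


Look up each index in the dictionary:
  1 -> 'run'
  3 -> 'slow'
  1 -> 'run'
  4 -> 'data'
  1 -> 'run'
  2 -> 'code'
  4 -> 'data'

Decoded: "run slow run data run code data"


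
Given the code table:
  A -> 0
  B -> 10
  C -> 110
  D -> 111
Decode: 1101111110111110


Decoding:
110 -> C
111 -> D
111 -> D
0 -> A
111 -> D
110 -> C


Result: CDDADC


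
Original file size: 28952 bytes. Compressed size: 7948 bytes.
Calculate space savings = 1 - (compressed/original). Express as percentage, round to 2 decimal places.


ratio = compressed/original = 7948/28952 = 0.274523
savings = 1 - ratio = 1 - 0.274523 = 0.725477
as a percentage: 0.725477 * 100 = 72.55%

Space savings = 1 - 7948/28952 = 72.55%


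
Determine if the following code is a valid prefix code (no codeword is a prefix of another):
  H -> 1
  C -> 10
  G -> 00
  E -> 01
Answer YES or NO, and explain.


Checking each pair (does one codeword prefix another?):
  H='1' vs C='10': prefix -- VIOLATION

NO -- this is NOT a valid prefix code. H (1) is a prefix of C (10).


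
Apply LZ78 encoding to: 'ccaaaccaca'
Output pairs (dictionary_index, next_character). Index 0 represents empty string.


LZ78 encoding steps:
Dictionary: {0: ''}
Step 1: w='' (idx 0), next='c' -> output (0, 'c'), add 'c' as idx 1
Step 2: w='c' (idx 1), next='a' -> output (1, 'a'), add 'ca' as idx 2
Step 3: w='' (idx 0), next='a' -> output (0, 'a'), add 'a' as idx 3
Step 4: w='a' (idx 3), next='c' -> output (3, 'c'), add 'ac' as idx 4
Step 5: w='ca' (idx 2), next='c' -> output (2, 'c'), add 'cac' as idx 5
Step 6: w='a' (idx 3), end of input -> output (3, '')


Encoded: [(0, 'c'), (1, 'a'), (0, 'a'), (3, 'c'), (2, 'c'), (3, '')]


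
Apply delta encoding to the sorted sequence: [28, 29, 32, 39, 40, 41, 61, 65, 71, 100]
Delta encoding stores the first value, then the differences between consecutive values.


First value: 28
Deltas:
  29 - 28 = 1
  32 - 29 = 3
  39 - 32 = 7
  40 - 39 = 1
  41 - 40 = 1
  61 - 41 = 20
  65 - 61 = 4
  71 - 65 = 6
  100 - 71 = 29


Delta encoded: [28, 1, 3, 7, 1, 1, 20, 4, 6, 29]


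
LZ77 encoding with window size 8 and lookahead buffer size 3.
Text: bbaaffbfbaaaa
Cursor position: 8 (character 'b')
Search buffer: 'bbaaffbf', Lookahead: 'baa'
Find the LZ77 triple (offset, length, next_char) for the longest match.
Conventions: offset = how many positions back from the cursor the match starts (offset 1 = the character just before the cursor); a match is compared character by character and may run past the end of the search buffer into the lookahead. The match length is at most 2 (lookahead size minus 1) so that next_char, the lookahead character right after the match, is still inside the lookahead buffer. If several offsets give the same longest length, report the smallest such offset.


Try each offset into the search buffer:
  offset=1 (pos 7, char 'f'): match length 0
  offset=2 (pos 6, char 'b'): match length 1
  offset=3 (pos 5, char 'f'): match length 0
  offset=4 (pos 4, char 'f'): match length 0
  offset=5 (pos 3, char 'a'): match length 0
  offset=6 (pos 2, char 'a'): match length 0
  offset=7 (pos 1, char 'b'): match length 2
  offset=8 (pos 0, char 'b'): match length 1
Longest match has length 2 at offset 7.
next_char = character at position 8 + 2 = 10 -> 'a'

Best match: offset=7, length=2 (matching 'ba' starting at position 1)
LZ77 triple: (7, 2, 'a')


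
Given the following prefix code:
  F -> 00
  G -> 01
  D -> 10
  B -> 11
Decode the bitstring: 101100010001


Decoding step by step:
Bits 10 -> D
Bits 11 -> B
Bits 00 -> F
Bits 01 -> G
Bits 00 -> F
Bits 01 -> G


Decoded message: DBFGFG


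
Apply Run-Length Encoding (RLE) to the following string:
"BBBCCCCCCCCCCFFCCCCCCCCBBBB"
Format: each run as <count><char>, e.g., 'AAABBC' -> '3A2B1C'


Scanning runs left to right:
  i=0: run of 'B' x 3 -> '3B'
  i=3: run of 'C' x 10 -> '10C'
  i=13: run of 'F' x 2 -> '2F'
  i=15: run of 'C' x 8 -> '8C'
  i=23: run of 'B' x 4 -> '4B'

RLE = 3B10C2F8C4B


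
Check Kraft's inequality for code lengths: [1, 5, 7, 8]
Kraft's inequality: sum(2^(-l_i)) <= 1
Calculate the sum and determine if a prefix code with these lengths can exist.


Sum = 2^(-1) + 2^(-5) + 2^(-7) + 2^(-8)
    = 0.5 + 0.03125 + 0.0078125 + 0.00390625
    = 139/256 = 0.54296875
Since 0.54296875 <= 1, Kraft's inequality IS satisfied.
A prefix code with these lengths CAN exist.

Kraft sum = 0.54296875. Satisfied.


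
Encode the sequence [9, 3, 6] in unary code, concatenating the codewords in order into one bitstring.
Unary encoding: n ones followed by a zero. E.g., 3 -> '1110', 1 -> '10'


Encode each number as n ones followed by a terminating 0:
  9 -> 1111111110 (10 bits)
  3 -> 1110 (4 bits)
  6 -> 1111110 (7 bits)
Total length = 10 + 4 + 7 = 21 bits.

Unary([9, 3, 6]) = 111111111011101111110 (21 bits)


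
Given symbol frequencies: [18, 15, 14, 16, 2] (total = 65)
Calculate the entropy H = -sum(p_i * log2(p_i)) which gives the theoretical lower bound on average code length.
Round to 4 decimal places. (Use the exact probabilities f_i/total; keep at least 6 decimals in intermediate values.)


Per-symbol terms -p_i * log2(p_i) with p_i = f_i/65:
  p = 18/65 = 0.276923: log2(p) = -1.852443, -p*log2(p) = 0.512984
  p = 15/65 = 0.230769: log2(p) = -2.115477, -p*log2(p) = 0.488187
  p = 14/65 = 0.215385: log2(p) = -2.215013, -p*log2(p) = 0.477080
  p = 16/65 = 0.246154: log2(p) = -2.022368, -p*log2(p) = 0.497814
  p = 2/65 = 0.030769: log2(p) = -5.022368, -p*log2(p) = 0.154534
H = 0.512984 + 0.488187 + 0.477080 + 0.497814 + 0.154534 = 2.130599

H = 2.1306 bits/symbol


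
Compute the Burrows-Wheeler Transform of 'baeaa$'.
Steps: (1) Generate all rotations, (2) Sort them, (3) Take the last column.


Rotations (sorted):
  0: $baeaa -> last char: a
  1: a$baea -> last char: a
  2: aa$bae -> last char: e
  3: aeaa$b -> last char: b
  4: baeaa$ -> last char: $
  5: eaa$ba -> last char: a


BWT = aaeb$a


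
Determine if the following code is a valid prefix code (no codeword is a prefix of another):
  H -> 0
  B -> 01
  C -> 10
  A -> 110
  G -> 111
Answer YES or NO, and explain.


Checking each pair (does one codeword prefix another?):
  H='0' vs B='01': prefix -- VIOLATION

NO -- this is NOT a valid prefix code. H (0) is a prefix of B (01).


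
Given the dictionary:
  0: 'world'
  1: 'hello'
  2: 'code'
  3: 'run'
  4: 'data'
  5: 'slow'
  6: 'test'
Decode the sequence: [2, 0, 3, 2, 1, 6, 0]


Look up each index in the dictionary:
  2 -> 'code'
  0 -> 'world'
  3 -> 'run'
  2 -> 'code'
  1 -> 'hello'
  6 -> 'test'
  0 -> 'world'

Decoded: "code world run code hello test world"


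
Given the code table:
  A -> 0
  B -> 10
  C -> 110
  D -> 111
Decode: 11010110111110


Decoding:
110 -> C
10 -> B
110 -> C
111 -> D
110 -> C


Result: CBCDC


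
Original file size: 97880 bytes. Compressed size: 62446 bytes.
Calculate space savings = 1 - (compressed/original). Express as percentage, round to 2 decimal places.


ratio = compressed/original = 62446/97880 = 0.637985
savings = 1 - ratio = 1 - 0.637985 = 0.362015
as a percentage: 0.362015 * 100 = 36.2%

Space savings = 1 - 62446/97880 = 36.2%


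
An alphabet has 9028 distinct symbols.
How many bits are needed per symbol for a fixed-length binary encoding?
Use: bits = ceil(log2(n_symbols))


log2(9028) = 13.1402
Bracket: 2^13 = 8192 < 9028 <= 2^14 = 16384
So ceil(log2(9028)) = 14

bits = ceil(log2(9028)) = ceil(13.1402) = 14 bits


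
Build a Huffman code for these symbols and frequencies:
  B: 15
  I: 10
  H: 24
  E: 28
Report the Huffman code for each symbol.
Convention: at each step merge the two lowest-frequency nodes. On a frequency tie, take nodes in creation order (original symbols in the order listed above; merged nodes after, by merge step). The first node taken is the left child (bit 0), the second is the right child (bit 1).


Huffman tree construction:
Step 1: Merge I(10) + B(15) = 25
Step 2: Merge H(24) + (I+B)(25) = 49
Step 3: Merge E(28) + (H+(I+B))(49) = 77
Read each symbol's code off the tree from the root (left child = 0, right child = 1).

Codes:
  B: 111 (length 3)
  I: 110 (length 3)
  H: 10 (length 2)
  E: 0 (length 1)
Average code length: 151/77 = 1.9610 bits/symbol


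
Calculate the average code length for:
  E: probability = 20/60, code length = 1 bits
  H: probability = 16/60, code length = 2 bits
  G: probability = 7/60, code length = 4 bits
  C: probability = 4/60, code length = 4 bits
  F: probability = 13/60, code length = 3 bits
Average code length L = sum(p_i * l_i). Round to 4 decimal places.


Weighted contributions p_i * l_i:
  E: (20/60) * 1 = 20/60
  H: (16/60) * 2 = 32/60
  G: (7/60) * 4 = 28/60
  C: (4/60) * 4 = 16/60
  F: (13/60) * 3 = 39/60
Sum = (20 + 32 + 28 + 16 + 39)/60 = 135/60

L = 135/60 = 2.2500 bits/symbol


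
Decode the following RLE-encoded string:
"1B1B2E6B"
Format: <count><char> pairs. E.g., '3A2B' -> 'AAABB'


Expanding each <count><char> pair:
  1B -> 'B'
  1B -> 'B'
  2E -> 'EE'
  6B -> 'BBBBBB'

Decoded = BBEEBBBBBB


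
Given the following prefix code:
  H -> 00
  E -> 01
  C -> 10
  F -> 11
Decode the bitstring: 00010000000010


Decoding step by step:
Bits 00 -> H
Bits 01 -> E
Bits 00 -> H
Bits 00 -> H
Bits 00 -> H
Bits 00 -> H
Bits 10 -> C


Decoded message: HEHHHHC


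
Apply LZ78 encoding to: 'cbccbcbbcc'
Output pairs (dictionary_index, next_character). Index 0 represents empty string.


LZ78 encoding steps:
Dictionary: {0: ''}
Step 1: w='' (idx 0), next='c' -> output (0, 'c'), add 'c' as idx 1
Step 2: w='' (idx 0), next='b' -> output (0, 'b'), add 'b' as idx 2
Step 3: w='c' (idx 1), next='c' -> output (1, 'c'), add 'cc' as idx 3
Step 4: w='b' (idx 2), next='c' -> output (2, 'c'), add 'bc' as idx 4
Step 5: w='b' (idx 2), next='b' -> output (2, 'b'), add 'bb' as idx 5
Step 6: w='cc' (idx 3), end of input -> output (3, '')


Encoded: [(0, 'c'), (0, 'b'), (1, 'c'), (2, 'c'), (2, 'b'), (3, '')]


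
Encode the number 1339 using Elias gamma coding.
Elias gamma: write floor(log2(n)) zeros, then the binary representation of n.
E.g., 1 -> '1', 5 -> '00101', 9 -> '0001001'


num_bits = floor(log2(1339)) + 1 = 11
leading_zeros = num_bits - 1 = 10
binary(1339) = 10100111011

Elias gamma(1339) = '0000000000' + '10100111011' = 000000000010100111011 (21 bits)


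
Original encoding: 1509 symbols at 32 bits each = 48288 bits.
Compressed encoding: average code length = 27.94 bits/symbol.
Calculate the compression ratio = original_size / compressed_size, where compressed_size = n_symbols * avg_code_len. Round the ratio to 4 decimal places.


original_size = n_symbols * orig_bits = 1509 * 32 = 48288 bits
compressed_size = n_symbols * avg_code_len = 1509 * 27.94 = 42161.46 bits
ratio = original_size / compressed_size = 48288 / 42161.46 = 1.1453

Compression ratio = 1.1453


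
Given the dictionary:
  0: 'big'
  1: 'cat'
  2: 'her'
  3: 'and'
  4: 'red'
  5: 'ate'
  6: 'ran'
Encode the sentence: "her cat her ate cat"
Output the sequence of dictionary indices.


Look up each word in the dictionary:
  'her' -> 2
  'cat' -> 1
  'her' -> 2
  'ate' -> 5
  'cat' -> 1

Encoded: [2, 1, 2, 5, 1]


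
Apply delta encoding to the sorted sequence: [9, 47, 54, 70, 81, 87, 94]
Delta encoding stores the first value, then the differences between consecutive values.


First value: 9
Deltas:
  47 - 9 = 38
  54 - 47 = 7
  70 - 54 = 16
  81 - 70 = 11
  87 - 81 = 6
  94 - 87 = 7


Delta encoded: [9, 38, 7, 16, 11, 6, 7]


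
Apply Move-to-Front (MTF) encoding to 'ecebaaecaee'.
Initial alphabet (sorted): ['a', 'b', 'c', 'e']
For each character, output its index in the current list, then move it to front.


MTF encoding:
'e': index 3 in ['a', 'b', 'c', 'e'] -> ['e', 'a', 'b', 'c']
'c': index 3 in ['e', 'a', 'b', 'c'] -> ['c', 'e', 'a', 'b']
'e': index 1 in ['c', 'e', 'a', 'b'] -> ['e', 'c', 'a', 'b']
'b': index 3 in ['e', 'c', 'a', 'b'] -> ['b', 'e', 'c', 'a']
'a': index 3 in ['b', 'e', 'c', 'a'] -> ['a', 'b', 'e', 'c']
'a': index 0 in ['a', 'b', 'e', 'c'] -> ['a', 'b', 'e', 'c']
'e': index 2 in ['a', 'b', 'e', 'c'] -> ['e', 'a', 'b', 'c']
'c': index 3 in ['e', 'a', 'b', 'c'] -> ['c', 'e', 'a', 'b']
'a': index 2 in ['c', 'e', 'a', 'b'] -> ['a', 'c', 'e', 'b']
'e': index 2 in ['a', 'c', 'e', 'b'] -> ['e', 'a', 'c', 'b']
'e': index 0 in ['e', 'a', 'c', 'b'] -> ['e', 'a', 'c', 'b']


Output: [3, 3, 1, 3, 3, 0, 2, 3, 2, 2, 0]


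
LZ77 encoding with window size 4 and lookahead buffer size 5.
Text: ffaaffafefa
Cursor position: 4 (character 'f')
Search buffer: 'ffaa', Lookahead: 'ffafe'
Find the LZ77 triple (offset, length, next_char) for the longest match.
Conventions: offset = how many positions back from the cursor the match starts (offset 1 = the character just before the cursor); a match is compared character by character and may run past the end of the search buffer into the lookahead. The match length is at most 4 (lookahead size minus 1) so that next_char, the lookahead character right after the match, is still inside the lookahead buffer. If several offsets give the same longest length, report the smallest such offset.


Try each offset into the search buffer:
  offset=1 (pos 3, char 'a'): match length 0
  offset=2 (pos 2, char 'a'): match length 0
  offset=3 (pos 1, char 'f'): match length 1
  offset=4 (pos 0, char 'f'): match length 3
Longest match has length 3 at offset 4.
next_char = character at position 4 + 3 = 7 -> 'f'

Best match: offset=4, length=3 (matching 'ffa' starting at position 0)
LZ77 triple: (4, 3, 'f')


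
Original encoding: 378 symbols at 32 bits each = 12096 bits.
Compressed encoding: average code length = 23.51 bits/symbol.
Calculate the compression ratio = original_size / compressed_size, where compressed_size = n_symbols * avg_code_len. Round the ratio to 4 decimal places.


original_size = n_symbols * orig_bits = 378 * 32 = 12096 bits
compressed_size = n_symbols * avg_code_len = 378 * 23.51 = 8886.78 bits
ratio = original_size / compressed_size = 12096 / 8886.78 = 1.3611

Compression ratio = 1.3611


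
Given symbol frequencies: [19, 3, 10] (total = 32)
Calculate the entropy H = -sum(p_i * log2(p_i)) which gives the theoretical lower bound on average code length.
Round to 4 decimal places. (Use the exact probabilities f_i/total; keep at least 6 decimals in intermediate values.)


Per-symbol terms -p_i * log2(p_i) with p_i = f_i/32:
  p = 19/32 = 0.593750: log2(p) = -0.752072, -p*log2(p) = 0.446543
  p = 3/32 = 0.093750: log2(p) = -3.415037, -p*log2(p) = 0.320160
  p = 10/32 = 0.312500: log2(p) = -1.678072, -p*log2(p) = 0.524397
H = 0.446543 + 0.320160 + 0.524397 = 1.291100

H = 1.2911 bits/symbol


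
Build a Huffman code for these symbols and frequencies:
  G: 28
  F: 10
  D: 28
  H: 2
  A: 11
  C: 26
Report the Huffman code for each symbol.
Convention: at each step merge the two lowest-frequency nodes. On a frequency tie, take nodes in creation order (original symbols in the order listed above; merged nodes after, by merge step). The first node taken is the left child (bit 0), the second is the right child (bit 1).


Huffman tree construction:
Step 1: Merge H(2) + F(10) = 12
Step 2: Merge A(11) + (H+F)(12) = 23
Step 3: Merge (A+(H+F))(23) + C(26) = 49
Step 4: Merge G(28) + D(28) = 56
Step 5: Merge ((A+(H+F))+C)(49) + (G+D)(56) = 105
Read each symbol's code off the tree from the root (left child = 0, right child = 1).

Codes:
  G: 10 (length 2)
  F: 0011 (length 4)
  D: 11 (length 2)
  H: 0010 (length 4)
  A: 000 (length 3)
  C: 01 (length 2)
Average code length: 245/105 = 2.3333 bits/symbol


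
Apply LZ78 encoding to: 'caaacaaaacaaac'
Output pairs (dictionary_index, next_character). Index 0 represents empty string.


LZ78 encoding steps:
Dictionary: {0: ''}
Step 1: w='' (idx 0), next='c' -> output (0, 'c'), add 'c' as idx 1
Step 2: w='' (idx 0), next='a' -> output (0, 'a'), add 'a' as idx 2
Step 3: w='a' (idx 2), next='a' -> output (2, 'a'), add 'aa' as idx 3
Step 4: w='c' (idx 1), next='a' -> output (1, 'a'), add 'ca' as idx 4
Step 5: w='aa' (idx 3), next='a' -> output (3, 'a'), add 'aaa' as idx 5
Step 6: w='ca' (idx 4), next='a' -> output (4, 'a'), add 'caa' as idx 6
Step 7: w='a' (idx 2), next='c' -> output (2, 'c'), add 'ac' as idx 7


Encoded: [(0, 'c'), (0, 'a'), (2, 'a'), (1, 'a'), (3, 'a'), (4, 'a'), (2, 'c')]


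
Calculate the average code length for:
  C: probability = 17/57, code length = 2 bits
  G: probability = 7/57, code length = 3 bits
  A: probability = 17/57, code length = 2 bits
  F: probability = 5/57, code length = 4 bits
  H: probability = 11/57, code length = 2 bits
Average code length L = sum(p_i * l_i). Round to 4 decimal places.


Weighted contributions p_i * l_i:
  C: (17/57) * 2 = 34/57
  G: (7/57) * 3 = 21/57
  A: (17/57) * 2 = 34/57
  F: (5/57) * 4 = 20/57
  H: (11/57) * 2 = 22/57
Sum = (34 + 21 + 34 + 20 + 22)/57 = 131/57

L = 131/57 = 2.2982 bits/symbol


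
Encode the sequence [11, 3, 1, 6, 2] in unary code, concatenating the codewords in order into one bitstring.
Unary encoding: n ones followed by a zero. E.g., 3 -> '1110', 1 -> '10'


Encode each number as n ones followed by a terminating 0:
  11 -> 111111111110 (12 bits)
  3 -> 1110 (4 bits)
  1 -> 10 (2 bits)
  6 -> 1111110 (7 bits)
  2 -> 110 (3 bits)
Total length = 12 + 4 + 2 + 7 + 3 = 28 bits.

Unary([11, 3, 1, 6, 2]) = 1111111111101110101111110110 (28 bits)


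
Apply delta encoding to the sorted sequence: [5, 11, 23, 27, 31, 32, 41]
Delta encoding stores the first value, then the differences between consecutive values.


First value: 5
Deltas:
  11 - 5 = 6
  23 - 11 = 12
  27 - 23 = 4
  31 - 27 = 4
  32 - 31 = 1
  41 - 32 = 9


Delta encoded: [5, 6, 12, 4, 4, 1, 9]


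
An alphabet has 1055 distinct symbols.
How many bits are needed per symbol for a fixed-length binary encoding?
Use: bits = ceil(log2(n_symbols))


log2(1055) = 10.043
Bracket: 2^10 = 1024 < 1055 <= 2^11 = 2048
So ceil(log2(1055)) = 11

bits = ceil(log2(1055)) = ceil(10.043) = 11 bits


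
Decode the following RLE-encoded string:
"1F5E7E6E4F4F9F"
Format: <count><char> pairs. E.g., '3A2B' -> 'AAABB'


Expanding each <count><char> pair:
  1F -> 'F'
  5E -> 'EEEEE'
  7E -> 'EEEEEEE'
  6E -> 'EEEEEE'
  4F -> 'FFFF'
  4F -> 'FFFF'
  9F -> 'FFFFFFFFF'

Decoded = FEEEEEEEEEEEEEEEEEEFFFFFFFFFFFFFFFFF


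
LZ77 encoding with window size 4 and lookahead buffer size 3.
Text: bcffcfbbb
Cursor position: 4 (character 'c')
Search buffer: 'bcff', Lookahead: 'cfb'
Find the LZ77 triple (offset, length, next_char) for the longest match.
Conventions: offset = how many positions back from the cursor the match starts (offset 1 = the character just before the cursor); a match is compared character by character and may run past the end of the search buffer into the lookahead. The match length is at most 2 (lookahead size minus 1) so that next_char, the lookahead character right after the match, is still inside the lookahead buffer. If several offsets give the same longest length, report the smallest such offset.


Try each offset into the search buffer:
  offset=1 (pos 3, char 'f'): match length 0
  offset=2 (pos 2, char 'f'): match length 0
  offset=3 (pos 1, char 'c'): match length 2
  offset=4 (pos 0, char 'b'): match length 0
Longest match has length 2 at offset 3.
next_char = character at position 4 + 2 = 6 -> 'b'

Best match: offset=3, length=2 (matching 'cf' starting at position 1)
LZ77 triple: (3, 2, 'b')


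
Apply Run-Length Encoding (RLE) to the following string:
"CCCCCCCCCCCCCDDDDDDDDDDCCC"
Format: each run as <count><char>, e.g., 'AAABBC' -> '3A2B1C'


Scanning runs left to right:
  i=0: run of 'C' x 13 -> '13C'
  i=13: run of 'D' x 10 -> '10D'
  i=23: run of 'C' x 3 -> '3C'

RLE = 13C10D3C


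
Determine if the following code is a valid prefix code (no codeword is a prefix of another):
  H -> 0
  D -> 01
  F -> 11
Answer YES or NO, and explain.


Checking each pair (does one codeword prefix another?):
  H='0' vs D='01': prefix -- VIOLATION

NO -- this is NOT a valid prefix code. H (0) is a prefix of D (01).


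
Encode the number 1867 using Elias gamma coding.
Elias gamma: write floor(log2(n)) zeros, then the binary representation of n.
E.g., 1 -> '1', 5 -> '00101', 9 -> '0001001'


num_bits = floor(log2(1867)) + 1 = 11
leading_zeros = num_bits - 1 = 10
binary(1867) = 11101001011

Elias gamma(1867) = '0000000000' + '11101001011' = 000000000011101001011 (21 bits)


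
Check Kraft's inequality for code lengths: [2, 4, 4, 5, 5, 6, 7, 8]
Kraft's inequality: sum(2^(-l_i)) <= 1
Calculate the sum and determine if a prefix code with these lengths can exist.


Sum = 2^(-2) + 2^(-4) + 2^(-4) + 2^(-5) + 2^(-5) + 2^(-6) + 2^(-7) + 2^(-8)
    = 0.25 + 0.0625 + 0.0625 + 0.03125 + 0.03125 + 0.015625 + 0.0078125 + 0.00390625
    = 119/256 = 0.46484375
Since 0.46484375 <= 1, Kraft's inequality IS satisfied.
A prefix code with these lengths CAN exist.

Kraft sum = 0.46484375. Satisfied.


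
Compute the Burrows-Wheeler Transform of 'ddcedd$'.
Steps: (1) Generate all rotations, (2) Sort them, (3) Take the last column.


Rotations (sorted):
  0: $ddcedd -> last char: d
  1: cedd$dd -> last char: d
  2: d$ddced -> last char: d
  3: dcedd$d -> last char: d
  4: dd$ddce -> last char: e
  5: ddcedd$ -> last char: $
  6: edd$ddc -> last char: c


BWT = dddde$c
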